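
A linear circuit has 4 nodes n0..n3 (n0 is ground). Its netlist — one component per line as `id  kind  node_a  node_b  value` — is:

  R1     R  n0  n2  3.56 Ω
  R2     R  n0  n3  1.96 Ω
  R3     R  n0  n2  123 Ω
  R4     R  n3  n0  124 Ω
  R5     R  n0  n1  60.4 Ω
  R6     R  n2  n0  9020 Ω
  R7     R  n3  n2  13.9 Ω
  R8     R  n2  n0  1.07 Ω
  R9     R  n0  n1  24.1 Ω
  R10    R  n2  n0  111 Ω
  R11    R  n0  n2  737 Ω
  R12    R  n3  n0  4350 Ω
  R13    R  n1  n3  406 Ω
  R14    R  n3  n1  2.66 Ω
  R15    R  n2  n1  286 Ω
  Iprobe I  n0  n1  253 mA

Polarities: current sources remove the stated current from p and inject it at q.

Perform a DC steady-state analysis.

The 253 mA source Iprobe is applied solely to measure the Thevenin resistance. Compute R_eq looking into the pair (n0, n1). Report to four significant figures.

R_eq = 3.432 Ω

Element admittances at DC:
  Y(R1) = 0.2809 S between n0,n2
  Y(R2) = 0.5102 S between n0,n3
  Y(R3) = 0.008130 S between n0,n2
  Y(R4) = 0.008065 S between n3,n0
  Y(R5) = 0.01656 S between n0,n1
  Y(R6) = 0.0001109 S between n2,n0
  Y(R7) = 0.07194 S between n3,n2
  Y(R8) = 0.9346 S between n2,n0
  Y(R9) = 0.04149 S between n0,n1
  Y(R10) = 0.009009 S between n2,n0
  Y(R11) = 0.001357 S between n0,n2
  Y(R12) = 0.0002299 S between n3,n0
  Y(R13) = 0.002463 S between n1,n3
  Y(R14) = 0.3759 S between n3,n1
  Y(R15) = 0.003497 S between n2,n1
  Iprobe: injects 0.253 A into n1 (from n0)
Assemble and solve the 3×3 MNA system:
  V(n1)=0.8683  V(n2)=0.02103  V(n3)=0.3407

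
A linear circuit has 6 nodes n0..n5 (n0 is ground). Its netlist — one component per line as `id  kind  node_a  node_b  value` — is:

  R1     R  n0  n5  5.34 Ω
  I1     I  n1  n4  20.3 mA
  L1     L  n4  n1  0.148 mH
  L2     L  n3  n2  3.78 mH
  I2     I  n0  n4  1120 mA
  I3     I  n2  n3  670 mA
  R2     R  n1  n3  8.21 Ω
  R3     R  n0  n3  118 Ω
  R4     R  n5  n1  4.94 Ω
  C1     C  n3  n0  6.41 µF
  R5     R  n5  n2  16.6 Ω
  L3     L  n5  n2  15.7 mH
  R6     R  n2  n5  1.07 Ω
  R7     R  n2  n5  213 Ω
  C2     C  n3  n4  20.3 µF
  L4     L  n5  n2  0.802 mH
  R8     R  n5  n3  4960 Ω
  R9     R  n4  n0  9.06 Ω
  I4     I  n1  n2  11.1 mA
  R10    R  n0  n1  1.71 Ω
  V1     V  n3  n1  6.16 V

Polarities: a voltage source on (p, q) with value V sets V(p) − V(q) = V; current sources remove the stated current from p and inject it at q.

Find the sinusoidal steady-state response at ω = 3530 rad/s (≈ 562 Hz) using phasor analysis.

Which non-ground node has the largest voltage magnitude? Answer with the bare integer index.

3

Apply KCL at each of the 5 non-ground nodes and solve the resulting linear system.
Node n1: branches {I1, L1, R2, R4, I4, R10, V1} → V_1 = 1.651+0.08362j
Node n2: branches {L2, I3, R5, L3, R6, R7, L4, I4} → V_2 = -0.5914-2.283j
Node n3: branches {L2, I3, R2, R3, C1, C2, R8, V1} → V_3 = 7.811+0.08362j
Node n4: branches {I1, L1, I2, C2, R9} → V_4 = 1.449+0.6157j
Node n5: branches {R1, R4, R5, L3, R6, R7, L4, R8} → V_5 = -0.3737-1.572j
Source currents: i(V1)=-0.3617-0.004001j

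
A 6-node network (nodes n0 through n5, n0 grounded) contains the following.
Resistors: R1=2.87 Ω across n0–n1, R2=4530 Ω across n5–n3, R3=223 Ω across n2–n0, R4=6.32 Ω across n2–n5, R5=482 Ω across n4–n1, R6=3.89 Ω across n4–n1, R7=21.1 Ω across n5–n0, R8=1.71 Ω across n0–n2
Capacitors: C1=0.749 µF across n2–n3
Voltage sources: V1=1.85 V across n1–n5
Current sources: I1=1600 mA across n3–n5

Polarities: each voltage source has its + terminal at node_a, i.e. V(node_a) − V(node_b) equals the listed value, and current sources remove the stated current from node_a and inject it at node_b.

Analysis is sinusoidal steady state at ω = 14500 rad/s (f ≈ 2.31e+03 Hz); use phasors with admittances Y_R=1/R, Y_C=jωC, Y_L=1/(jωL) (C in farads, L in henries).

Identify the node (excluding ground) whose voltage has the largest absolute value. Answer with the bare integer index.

MNA unknowns: 5 node voltages V₁..V_5 plus 1 source current (V1)
R1: Y=0.3484+0.000j on G[0,1]
R2: Y=0.0002208+0.000j on G[5,3]
R3: Y=0.004484+0.000j on G[2,0]
R4: Y=0.1582+0.000j on G[2,5]
R5: Y=0.002075+0.000j on G[4,1]
R6: Y=0.2571+0.000j on G[4,1]
C1: Y=0.000+0.01086j on G[2,3]
R7: Y=0.04739+0.000j on G[5,0]
R8: Y=0.5848+0.000j on G[0,2]
V1: row V1−V5=1.85, i_V1 at 1,5
I1: z[3]−=1.6, z[5]+=1.6
solve → V1=3.033+0.04918j, V2=-1.888-0.03304j, V3=-4.879+147.2j, V4=3.033+0.04918j, V5=1.183+0.04918j
aux → i_V1=-1.057-0.01714j

3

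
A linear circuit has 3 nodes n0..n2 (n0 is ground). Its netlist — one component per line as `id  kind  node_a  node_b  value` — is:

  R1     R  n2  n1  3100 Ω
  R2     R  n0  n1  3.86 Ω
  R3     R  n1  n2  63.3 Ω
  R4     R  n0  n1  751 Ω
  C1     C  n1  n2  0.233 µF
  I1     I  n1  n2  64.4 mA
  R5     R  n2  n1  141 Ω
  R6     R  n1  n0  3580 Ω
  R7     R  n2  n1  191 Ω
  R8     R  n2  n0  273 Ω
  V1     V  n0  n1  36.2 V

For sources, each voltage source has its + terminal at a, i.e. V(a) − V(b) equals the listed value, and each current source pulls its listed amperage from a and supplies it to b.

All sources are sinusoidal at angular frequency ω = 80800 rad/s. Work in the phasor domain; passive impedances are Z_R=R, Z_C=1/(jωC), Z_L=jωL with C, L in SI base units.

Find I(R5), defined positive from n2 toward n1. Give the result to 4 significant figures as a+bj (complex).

0.03238-0.01898j A

Element admittances at ω=80800 rad/s:
  Y(R1) = 0.0003226+0.000j S between n2,n1
  Y(R2) = 0.2591+0.000j S between n0,n1
  Y(R3) = 0.01580+0.000j S between n1,n2
  Y(R4) = 0.001332+0.000j S between n0,n1
  Y(C1) = 0.000+0.01883j S between n1,n2
  I1: injects 0.0644 A into n2 (from n1)
  Y(R5) = 0.007092+0.000j S between n2,n1
  Y(R6) = 0.0002793+0.000j S between n1,n0
  Y(R7) = 0.005236+0.000j S between n2,n1
  Y(R8) = 0.003663+0.000j S between n2,n0
  V1: constraint V(n0)−V(n1) = 36.2
Assemble and solve the 3×3 MNA system:
  V(n1)=-36.20+0.000j  V(n2)=-31.63-2.677j
  i(V1)=-9.552-0.009805j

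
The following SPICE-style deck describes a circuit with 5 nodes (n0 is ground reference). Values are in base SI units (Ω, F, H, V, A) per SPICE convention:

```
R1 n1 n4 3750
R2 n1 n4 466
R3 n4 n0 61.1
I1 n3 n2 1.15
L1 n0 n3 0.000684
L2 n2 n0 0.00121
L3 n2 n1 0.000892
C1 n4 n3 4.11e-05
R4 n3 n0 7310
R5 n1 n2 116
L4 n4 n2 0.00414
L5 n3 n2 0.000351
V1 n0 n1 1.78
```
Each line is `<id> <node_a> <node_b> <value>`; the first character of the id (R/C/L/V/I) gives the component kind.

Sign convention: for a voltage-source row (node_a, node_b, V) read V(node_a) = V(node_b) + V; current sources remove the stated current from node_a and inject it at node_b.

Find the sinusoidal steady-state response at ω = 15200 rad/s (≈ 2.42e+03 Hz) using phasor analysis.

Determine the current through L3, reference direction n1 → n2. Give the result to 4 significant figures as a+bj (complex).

-0.1391+0.07459j A

MNA unknowns: 4 node voltages V₁..V_4 plus 1 source current (V1)
R1: Y=0.0002667+0.000j on G[1,4]
R2: Y=0.002146+0.000j on G[1,4]
R3: Y=0.01637+0.000j on G[4,0]
I1: z[3]−=1.15, z[2]+=1.15
L1: Y=0.000-0.09618j on G[0,3]
L2: Y=0.000-0.05437j on G[2,0]
L3: Y=0.000-0.07376j on G[2,1]
C1: Y=0.000+0.6247j on G[4,3]
R4: Y=0.0001368+0.000j on G[3,0]
R5: Y=0.008621+0.000j on G[1,2]
L4: Y=0.000-0.01589j on G[4,2]
L5: Y=0.000-0.1874j on G[3,2]
V1: row V0−V1=1.78, i_V1 at 0,1
solve → V1=-1.780+0.000j, V2=-0.7687+1.886j, V3=-0.6939-2.528j, V4=-0.6100-2.655j
aux → i_V1=-0.1507+0.06473j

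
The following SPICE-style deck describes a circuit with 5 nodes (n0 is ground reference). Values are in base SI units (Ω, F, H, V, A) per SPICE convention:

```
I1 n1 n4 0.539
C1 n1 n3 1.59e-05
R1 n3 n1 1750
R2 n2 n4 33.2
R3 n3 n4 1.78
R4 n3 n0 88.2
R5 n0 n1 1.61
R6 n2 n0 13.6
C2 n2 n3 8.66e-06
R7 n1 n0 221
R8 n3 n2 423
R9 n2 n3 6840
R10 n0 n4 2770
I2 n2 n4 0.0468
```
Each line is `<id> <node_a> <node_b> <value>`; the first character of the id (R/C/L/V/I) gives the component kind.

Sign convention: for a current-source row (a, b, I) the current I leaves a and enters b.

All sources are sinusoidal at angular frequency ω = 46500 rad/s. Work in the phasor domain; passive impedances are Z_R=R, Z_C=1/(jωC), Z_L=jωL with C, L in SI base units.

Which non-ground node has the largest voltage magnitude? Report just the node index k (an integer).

4

MNA unknowns: 4 node voltages V₁..V_4
I1: z[1]−=0.539, z[4]+=0.539
C1: Y=0.000+0.7394j on G[1,3]
R1: Y=0.0005714+0.000j on G[3,1]
R2: Y=0.03012+0.000j on G[2,4]
R3: Y=0.5618+0.000j on G[3,4]
R4: Y=0.01134+0.000j on G[3,0]
R5: Y=0.6211+0.000j on G[0,1]
R6: Y=0.07353+0.000j on G[2,0]
C2: Y=0.000+0.4027j on G[2,3]
R7: Y=0.004525+0.000j on G[1,0]
R8: Y=0.002364+0.000j on G[3,2]
R9: Y=0.0001462+0.000j on G[2,3]
R10: Y=0.0003610+0.000j on G[0,4]
I2: z[2]−=0.0468, z[4]+=0.0468
solve → V1=-0.01842+0.07766j, V2=0.1442-0.5597j, V3=0.04785-0.6357j, V4=1.042-0.6315j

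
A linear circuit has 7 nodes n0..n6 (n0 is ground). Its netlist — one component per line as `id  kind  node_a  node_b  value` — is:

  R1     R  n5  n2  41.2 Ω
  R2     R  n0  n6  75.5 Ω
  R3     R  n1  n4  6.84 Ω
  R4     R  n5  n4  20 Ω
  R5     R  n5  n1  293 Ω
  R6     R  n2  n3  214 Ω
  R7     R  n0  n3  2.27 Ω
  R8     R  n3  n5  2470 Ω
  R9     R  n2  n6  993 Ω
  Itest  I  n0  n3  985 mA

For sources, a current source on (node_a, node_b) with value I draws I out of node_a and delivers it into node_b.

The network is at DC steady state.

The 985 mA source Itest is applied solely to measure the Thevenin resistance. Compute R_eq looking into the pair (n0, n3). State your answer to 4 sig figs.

R_eq = 2.266 Ω

Apply KCL at each of the 6 non-ground nodes and solve the resulting linear system.
Node n1: branches {R3, R5} → V_1 = 1.890
Node n2: branches {R1, R6, R9} → V_2 = 1.884
Node n3: branches {R6, R7, R8, Itest} → V_3 = 2.232
Node n4: branches {R3, R4} → V_4 = 1.890
Node n5: branches {R1, R4, R5, R8} → V_5 = 1.890
Node n6: branches {R2, R9} → V_6 = 0.1331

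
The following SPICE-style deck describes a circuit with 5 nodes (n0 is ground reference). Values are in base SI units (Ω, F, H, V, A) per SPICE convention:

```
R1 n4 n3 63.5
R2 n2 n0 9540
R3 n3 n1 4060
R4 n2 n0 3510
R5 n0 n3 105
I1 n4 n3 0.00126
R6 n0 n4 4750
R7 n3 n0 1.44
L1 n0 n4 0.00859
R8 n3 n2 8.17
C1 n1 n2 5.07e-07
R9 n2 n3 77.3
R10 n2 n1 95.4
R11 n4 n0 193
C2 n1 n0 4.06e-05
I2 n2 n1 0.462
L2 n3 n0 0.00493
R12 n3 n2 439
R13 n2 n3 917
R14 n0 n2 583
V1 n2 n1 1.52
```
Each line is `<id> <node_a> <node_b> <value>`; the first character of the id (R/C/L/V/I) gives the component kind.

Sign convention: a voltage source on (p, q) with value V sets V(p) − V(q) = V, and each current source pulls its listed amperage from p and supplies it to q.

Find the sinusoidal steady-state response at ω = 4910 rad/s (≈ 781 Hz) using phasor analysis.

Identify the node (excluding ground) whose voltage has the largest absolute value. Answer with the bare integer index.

Apply KCL at each of the 4 non-ground nodes and solve the resulting linear system.
Node n1: branches {R3, C1, R10, C2, I2, V1} → V_1 = -0.3928+0.6720j
Node n2: branches {R2, R4, R8, C1, R9, R10, I2, R12, R13, R14, V1} → V_2 = 1.127+0.6720j
Node n3: branches {R1, R3, R5, I1, R7, R8, R9, L2, R12, R13} → V_3 = 0.1775+0.1187j
Node n4: branches {R1, I1, R6, L1, R11} → V_4 = -0.01174+0.07523j
Source currents: i(V1)=-0.6120-0.08195j

2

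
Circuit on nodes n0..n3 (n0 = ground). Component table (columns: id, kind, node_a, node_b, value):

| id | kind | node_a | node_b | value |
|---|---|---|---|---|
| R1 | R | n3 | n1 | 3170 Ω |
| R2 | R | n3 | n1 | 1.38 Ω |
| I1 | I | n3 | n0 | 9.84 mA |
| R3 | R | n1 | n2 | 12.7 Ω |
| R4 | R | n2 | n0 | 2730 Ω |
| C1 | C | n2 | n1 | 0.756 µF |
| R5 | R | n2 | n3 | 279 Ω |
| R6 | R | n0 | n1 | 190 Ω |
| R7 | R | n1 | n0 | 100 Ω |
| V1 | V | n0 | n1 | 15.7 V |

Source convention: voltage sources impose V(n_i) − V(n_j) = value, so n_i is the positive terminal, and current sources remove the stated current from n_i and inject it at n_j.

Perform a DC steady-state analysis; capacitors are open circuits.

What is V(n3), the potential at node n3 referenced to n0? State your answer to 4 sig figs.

Apply KCL at each of the 3 non-ground nodes and solve the resulting linear system.
Node n1: branches {R1, R2, R3, C1, R6, R7, V1} → V_1 = -15.70
Node n2: branches {R3, R4, C1, R5} → V_2 = -15.63
Node n3: branches {R1, R2, I1, R5} → V_3 = -15.71
Source currents: i(V1)=-0.2355

-15.71 V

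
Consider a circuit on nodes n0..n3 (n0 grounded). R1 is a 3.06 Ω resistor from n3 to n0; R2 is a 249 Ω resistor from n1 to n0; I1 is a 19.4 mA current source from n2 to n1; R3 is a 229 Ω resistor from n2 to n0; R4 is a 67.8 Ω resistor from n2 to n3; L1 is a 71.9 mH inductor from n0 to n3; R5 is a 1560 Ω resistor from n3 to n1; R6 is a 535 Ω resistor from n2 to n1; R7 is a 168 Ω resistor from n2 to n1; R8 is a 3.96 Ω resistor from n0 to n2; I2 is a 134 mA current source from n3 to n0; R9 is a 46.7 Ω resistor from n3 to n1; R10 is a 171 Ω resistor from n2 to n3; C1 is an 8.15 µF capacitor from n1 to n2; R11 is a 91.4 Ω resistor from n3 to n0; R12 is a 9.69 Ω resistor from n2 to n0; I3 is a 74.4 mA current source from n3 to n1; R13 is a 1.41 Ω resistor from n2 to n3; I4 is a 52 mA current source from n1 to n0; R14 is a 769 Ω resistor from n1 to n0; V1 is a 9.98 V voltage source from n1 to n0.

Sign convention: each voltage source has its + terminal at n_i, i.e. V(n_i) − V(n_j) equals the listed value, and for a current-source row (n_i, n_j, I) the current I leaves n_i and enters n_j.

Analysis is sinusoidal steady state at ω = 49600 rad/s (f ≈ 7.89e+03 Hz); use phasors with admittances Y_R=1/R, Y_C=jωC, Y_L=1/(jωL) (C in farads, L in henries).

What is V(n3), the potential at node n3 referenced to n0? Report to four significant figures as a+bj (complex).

Element admittances at ω=49600 rad/s:
  Y(R1) = 0.3268+0.000j S between n3,n0
  Y(R2) = 0.004016+0.000j S between n1,n0
  I1: injects 0.0194 A into n1 (from n2)
  Y(R3) = 0.004367+0.000j S between n2,n0
  Y(R4) = 0.01475+0.000j S between n2,n3
  Y(L1) = 0.000-0.0002804j S between n0,n3
  Y(R5) = 0.0006410+0.000j S between n3,n1
  Y(R6) = 0.001869+0.000j S between n2,n1
  Y(R7) = 0.005952+0.000j S between n2,n1
  Y(R8) = 0.2525+0.000j S between n0,n2
  I2: injects 0.134 A into n0 (from n3)
  Y(R9) = 0.02141+0.000j S between n3,n1
  Y(R10) = 0.005848+0.000j S between n2,n3
  Y(C1) = 0.000+0.4042j S between n1,n2
  Y(R11) = 0.01094+0.000j S between n3,n0
  Y(R12) = 0.1032+0.000j S between n2,n0
  I3: injects 0.0744 A into n1 (from n3)
  Y(R13) = 0.7092+0.000j S between n2,n3
  I4: injects 0.052 A into n0 (from n1)
  Y(R14) = 0.001300+0.000j S between n1,n0
  V1: constraint V(n1)−V(n0) = 9.98
Assemble and solve the 4×4 MNA system:
  V(n1)=9.980+0.000j  V(n2)=3.128+4.549j  V(n3)=2.105+3.048j
  i(V1)=-2.078-2.667j

2.105+3.048j V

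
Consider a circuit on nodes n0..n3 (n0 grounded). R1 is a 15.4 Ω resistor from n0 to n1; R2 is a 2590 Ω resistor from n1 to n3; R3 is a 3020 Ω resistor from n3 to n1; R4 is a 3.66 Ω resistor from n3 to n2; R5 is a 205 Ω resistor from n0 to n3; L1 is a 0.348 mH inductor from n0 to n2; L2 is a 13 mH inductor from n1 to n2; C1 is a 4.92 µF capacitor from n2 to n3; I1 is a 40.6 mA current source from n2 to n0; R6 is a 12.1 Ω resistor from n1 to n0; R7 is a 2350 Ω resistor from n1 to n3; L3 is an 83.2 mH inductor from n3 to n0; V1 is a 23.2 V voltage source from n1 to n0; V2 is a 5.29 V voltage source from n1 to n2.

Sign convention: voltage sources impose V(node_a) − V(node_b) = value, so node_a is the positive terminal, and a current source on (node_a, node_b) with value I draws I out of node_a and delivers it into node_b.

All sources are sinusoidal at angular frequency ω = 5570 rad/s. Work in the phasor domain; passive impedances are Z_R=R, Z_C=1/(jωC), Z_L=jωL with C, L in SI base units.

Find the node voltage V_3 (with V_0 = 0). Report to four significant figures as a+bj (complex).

17.63+0.1634j V

Apply KCL at each of the 3 non-ground nodes and solve the resulting linear system.
Node n1: branches {R1, R2, R3, L2, R6, R7, V1, V2} → V_1 = 23.20+0.000j
Node n2: branches {R4, L1, L2, C1, I1, V2} → V_2 = 17.91+0.000j
Node n3: branches {R2, R3, R4, R5, C1, R7, L3} → V_3 = 17.63+0.1634j
Source currents: i(V1)=-3.551+9.277j, i(V2)=0.1206-9.204j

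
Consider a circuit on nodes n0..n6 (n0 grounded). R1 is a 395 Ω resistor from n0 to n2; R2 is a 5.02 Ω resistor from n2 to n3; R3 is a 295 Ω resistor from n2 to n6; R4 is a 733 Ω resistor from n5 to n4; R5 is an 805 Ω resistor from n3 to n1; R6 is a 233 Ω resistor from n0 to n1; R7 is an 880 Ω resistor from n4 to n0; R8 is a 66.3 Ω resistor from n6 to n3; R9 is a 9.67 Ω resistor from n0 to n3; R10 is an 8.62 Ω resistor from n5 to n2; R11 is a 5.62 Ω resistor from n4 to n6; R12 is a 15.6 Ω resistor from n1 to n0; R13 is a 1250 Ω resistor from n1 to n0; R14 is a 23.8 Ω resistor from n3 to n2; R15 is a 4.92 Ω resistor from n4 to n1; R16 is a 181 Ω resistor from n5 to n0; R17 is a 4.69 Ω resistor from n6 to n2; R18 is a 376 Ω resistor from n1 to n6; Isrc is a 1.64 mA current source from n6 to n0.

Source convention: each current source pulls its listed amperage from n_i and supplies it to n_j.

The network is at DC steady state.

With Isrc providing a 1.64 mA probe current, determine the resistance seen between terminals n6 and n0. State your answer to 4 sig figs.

MNA unknowns: 6 node voltages V₁..V_6
R1: Y=0.002532 on G[0,2]
R2: Y=0.1992 on G[2,3]
R3: Y=0.003390 on G[2,6]
R4: Y=0.001364 on G[5,4]
R5: Y=0.001242 on G[3,1]
R6: Y=0.004292 on G[0,1]
R7: Y=0.001136 on G[4,0]
R8: Y=0.01508 on G[6,3]
R9: Y=0.1034 on G[0,3]
R10: Y=0.1160 on G[5,2]
R11: Y=0.1779 on G[4,6]
R12: Y=0.06410 on G[1,0]
R13: Y=0.0008000 on G[1,0]
R14: Y=0.04202 on G[3,2]
R15: Y=0.2033 on G[4,1]
R16: Y=0.005525 on G[5,0]
R17: Y=0.2132 on G[6,2]
R18: Y=0.002660 on G[1,6]
Isrc: z[6]−=0.00164, z[0]+=0.00164
solve → V1=-0.009254, V2=-0.01188, V3=-0.008634, V4=-0.01232, V5=-0.01135, V6=-0.01591

R_eq = 9.702 Ω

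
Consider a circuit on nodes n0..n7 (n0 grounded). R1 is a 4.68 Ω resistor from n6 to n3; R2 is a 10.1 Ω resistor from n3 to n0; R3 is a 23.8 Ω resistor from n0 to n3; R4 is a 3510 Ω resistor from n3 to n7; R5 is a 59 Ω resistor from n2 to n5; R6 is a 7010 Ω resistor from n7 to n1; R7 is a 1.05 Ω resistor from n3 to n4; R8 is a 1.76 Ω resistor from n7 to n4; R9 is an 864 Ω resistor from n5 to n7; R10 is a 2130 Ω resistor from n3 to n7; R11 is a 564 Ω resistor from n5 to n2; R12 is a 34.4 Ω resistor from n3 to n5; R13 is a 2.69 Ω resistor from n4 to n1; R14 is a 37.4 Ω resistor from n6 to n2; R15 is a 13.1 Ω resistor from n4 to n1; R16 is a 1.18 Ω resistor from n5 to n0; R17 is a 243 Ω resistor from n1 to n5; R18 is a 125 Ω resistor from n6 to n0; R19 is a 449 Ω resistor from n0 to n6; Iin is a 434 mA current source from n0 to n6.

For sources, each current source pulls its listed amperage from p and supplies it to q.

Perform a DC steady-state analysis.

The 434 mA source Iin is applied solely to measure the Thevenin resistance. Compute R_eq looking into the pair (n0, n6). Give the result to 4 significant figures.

Element admittances at DC:
  Y(R1) = 0.2137 S between n6,n3
  Y(R2) = 0.09901 S between n3,n0
  Y(R3) = 0.04202 S between n0,n3
  Y(R4) = 0.0002849 S between n3,n7
  Y(R5) = 0.01695 S between n2,n5
  Y(R6) = 0.0001427 S between n7,n1
  Y(R7) = 0.9524 S between n3,n4
  Y(R8) = 0.5682 S between n7,n4
  Y(R9) = 0.001157 S between n5,n7
  Y(R10) = 0.0004695 S between n3,n7
  Y(R11) = 0.001773 S between n5,n2
  Y(R12) = 0.02907 S between n3,n5
  Y(R13) = 0.3717 S between n4,n1
  Y(R14) = 0.02674 S between n6,n2
  Y(R15) = 0.07634 S between n4,n1
  Y(R16) = 0.8475 S between n5,n0
  Y(R17) = 0.004115 S between n1,n5
  Y(R18) = 0.008000 S between n6,n0
  Y(R19) = 0.002227 S between n0,n6
  Iin: injects 0.434 A into n6 (from n0)
Assemble and solve the 7×7 MNA system:
  V(n1)=2.029  V(n2)=2.242  V(n3)=2.057  V(n4)=2.046  V(n5)=0.1249  V(n6)=3.724  V(n7)=2.042

R_eq = 8.581 Ω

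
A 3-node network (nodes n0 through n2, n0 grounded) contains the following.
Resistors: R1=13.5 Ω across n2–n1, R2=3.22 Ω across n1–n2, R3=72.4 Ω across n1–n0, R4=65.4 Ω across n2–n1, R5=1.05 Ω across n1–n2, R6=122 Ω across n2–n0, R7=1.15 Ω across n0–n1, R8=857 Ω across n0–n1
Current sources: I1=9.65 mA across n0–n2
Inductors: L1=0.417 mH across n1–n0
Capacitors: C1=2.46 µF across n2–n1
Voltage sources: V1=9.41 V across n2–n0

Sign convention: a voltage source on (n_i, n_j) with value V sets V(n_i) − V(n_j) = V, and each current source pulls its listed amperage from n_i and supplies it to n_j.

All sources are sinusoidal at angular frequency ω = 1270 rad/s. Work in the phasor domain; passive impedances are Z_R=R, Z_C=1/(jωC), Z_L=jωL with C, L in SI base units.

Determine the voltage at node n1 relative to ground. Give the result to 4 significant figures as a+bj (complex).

3.320+2.811j V

MNA unknowns: 2 node voltages V₁..V_2 plus 1 source current (V1)
R1: Y=0.07407+0.000j on G[2,1]
R2: Y=0.3106+0.000j on G[1,2]
R3: Y=0.01381+0.000j on G[1,0]
R4: Y=0.01529+0.000j on G[2,1]
R5: Y=0.9524+0.000j on G[1,2]
R6: Y=0.008197+0.000j on G[2,0]
I1: z[0]−=0.00965, z[2]+=0.00965
L1: Y=0.000-1.888j on G[1,0]
R7: Y=0.8696+0.000j on G[0,1]
C1: Y=0.000+0.003124j on G[2,1]
R8: Y=0.001167+0.000j on G[0,1]
V1: row V2−V0=9.41, i_V1 at 2,0
solve → V1=3.320+2.811j, V2=9.410+0.000j
aux → i_V1=-8.312+3.782j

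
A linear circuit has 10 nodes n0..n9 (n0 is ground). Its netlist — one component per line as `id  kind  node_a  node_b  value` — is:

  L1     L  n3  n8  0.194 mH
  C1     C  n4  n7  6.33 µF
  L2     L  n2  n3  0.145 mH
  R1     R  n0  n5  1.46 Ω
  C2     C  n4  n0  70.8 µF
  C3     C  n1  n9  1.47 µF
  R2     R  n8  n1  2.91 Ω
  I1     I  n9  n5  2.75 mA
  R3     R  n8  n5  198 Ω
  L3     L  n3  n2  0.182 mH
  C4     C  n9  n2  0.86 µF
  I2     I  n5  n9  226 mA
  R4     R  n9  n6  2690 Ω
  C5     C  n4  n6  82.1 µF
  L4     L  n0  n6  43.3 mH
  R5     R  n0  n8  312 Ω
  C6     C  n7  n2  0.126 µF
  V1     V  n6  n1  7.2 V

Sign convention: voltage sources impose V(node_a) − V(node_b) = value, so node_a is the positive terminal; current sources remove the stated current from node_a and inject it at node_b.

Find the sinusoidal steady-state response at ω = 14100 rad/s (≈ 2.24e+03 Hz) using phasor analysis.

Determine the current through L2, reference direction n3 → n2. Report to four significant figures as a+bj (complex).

Apply KCL at each of the 9 non-ground nodes and solve the resulting linear system.
Node n1: branches {C3, R2, V1} → V_1 = -7.182-0.5191j
Node n2: branches {L2, L3, C4, C6} → V_2 = -6.812-0.1437j
Node n3: branches {L1, L2, L3} → V_3 = -6.801-0.2421j
Node n4: branches {C1, C2, C5} → V_4 = 0.003970-0.2786j
Node n5: branches {R1, I1, R3, I2} → V_5 = -0.3731-0.003504j
Node n6: branches {R4, C5, L4, V1} → V_6 = 0.01765-0.5191j
Node n7: branches {C1, C6} → V_7 = -0.1291-0.2760j
Node n8: branches {L1, R2, R3, R5} → V_8 = -6.773-0.4786j
Node n9: branches {C3, I1, C4, I2, R4} → V_9 = -6.969-7.255j
Source currents: i(V1)=-0.2801-0.01831j

-0.04813-0.005546j A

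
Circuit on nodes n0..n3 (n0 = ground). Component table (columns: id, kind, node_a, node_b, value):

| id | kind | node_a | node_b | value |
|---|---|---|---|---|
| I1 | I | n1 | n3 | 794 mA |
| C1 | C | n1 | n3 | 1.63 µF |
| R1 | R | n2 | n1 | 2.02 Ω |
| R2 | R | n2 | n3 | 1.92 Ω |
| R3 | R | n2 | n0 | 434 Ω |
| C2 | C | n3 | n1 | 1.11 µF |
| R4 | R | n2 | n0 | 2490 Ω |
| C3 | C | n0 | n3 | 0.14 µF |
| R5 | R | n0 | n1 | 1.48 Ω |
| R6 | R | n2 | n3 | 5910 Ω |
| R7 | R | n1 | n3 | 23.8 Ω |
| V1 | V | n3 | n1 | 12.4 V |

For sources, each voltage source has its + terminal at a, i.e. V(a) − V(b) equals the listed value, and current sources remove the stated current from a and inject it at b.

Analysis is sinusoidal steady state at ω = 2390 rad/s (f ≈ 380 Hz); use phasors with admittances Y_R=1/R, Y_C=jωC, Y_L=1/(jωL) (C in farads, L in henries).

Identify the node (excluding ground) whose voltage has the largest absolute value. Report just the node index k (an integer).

3

Apply KCL at each of the 3 non-ground nodes and solve the resulting linear system.
Node n1: branches {I1, C1, R1, C2, R5, R7, V1} → V_1 = -0.02530-0.006104j
Node n2: branches {R1, R2, R3, R4, R6} → V_2 = 6.316-0.006087j
Node n3: branches {I1, C1, R2, C2, C3, R6, R7, V1} → V_3 = 12.37-0.006104j
Source currents: i(V1)=-2.883-0.08533j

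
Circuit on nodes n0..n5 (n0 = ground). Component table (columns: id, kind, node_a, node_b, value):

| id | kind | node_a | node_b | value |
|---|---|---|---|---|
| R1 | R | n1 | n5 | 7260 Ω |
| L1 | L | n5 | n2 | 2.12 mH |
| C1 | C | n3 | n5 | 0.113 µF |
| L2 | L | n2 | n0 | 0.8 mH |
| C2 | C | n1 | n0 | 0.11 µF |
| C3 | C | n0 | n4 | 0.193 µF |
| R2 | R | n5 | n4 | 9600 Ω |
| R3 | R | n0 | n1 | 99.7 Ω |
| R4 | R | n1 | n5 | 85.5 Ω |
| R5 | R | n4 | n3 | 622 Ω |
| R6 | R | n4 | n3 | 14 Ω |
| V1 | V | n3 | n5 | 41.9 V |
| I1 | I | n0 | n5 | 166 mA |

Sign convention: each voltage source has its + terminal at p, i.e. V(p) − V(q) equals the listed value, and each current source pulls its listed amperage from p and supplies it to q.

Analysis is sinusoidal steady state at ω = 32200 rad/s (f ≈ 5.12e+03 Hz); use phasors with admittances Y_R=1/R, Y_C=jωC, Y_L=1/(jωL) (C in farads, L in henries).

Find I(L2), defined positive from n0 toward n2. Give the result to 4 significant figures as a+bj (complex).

Apply KCL at each of the 5 non-ground nodes and solve the resulting linear system.
Node n1: branches {R1, C2, R3, R4} → V_1 = 17.08-14.63j
Node n2: branches {L1, L2} → V_2 = 9.843-6.004j
Node n3: branches {C1, R5, R6, V1} → V_3 = 77.83-21.91j
Node n4: branches {C3, R2, R5, R6} → V_4 = 75.36-28.32j
Node n5: branches {R1, L1, C1, R2, R4, V1, I1} → V_5 = 35.93-21.91j
Source currents: i(V1)=-0.1801-0.6201j

0.2331+0.3821j A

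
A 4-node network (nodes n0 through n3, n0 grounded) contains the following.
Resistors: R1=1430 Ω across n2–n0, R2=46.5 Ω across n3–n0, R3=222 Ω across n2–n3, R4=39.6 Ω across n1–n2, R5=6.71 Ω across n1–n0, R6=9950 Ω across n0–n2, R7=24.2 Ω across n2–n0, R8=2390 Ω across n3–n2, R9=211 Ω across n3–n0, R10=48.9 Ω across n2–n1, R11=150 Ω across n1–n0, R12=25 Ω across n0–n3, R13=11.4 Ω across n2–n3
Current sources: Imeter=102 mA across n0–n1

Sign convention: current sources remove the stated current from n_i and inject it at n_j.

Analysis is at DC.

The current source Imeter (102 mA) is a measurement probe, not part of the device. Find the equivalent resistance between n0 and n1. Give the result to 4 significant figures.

R_eq = 5.409 Ω

Apply KCL at each of the 3 non-ground nodes and solve the resulting linear system.
Node n1: branches {R4, R5, R10, R11, Imeter} → V_1 = 0.5517
Node n2: branches {R1, R3, R4, R6, R7, R8, R10, R13} → V_2 = 0.1994
Node n3: branches {R2, R3, R8, R9, R12, R13} → V_3 = 0.1163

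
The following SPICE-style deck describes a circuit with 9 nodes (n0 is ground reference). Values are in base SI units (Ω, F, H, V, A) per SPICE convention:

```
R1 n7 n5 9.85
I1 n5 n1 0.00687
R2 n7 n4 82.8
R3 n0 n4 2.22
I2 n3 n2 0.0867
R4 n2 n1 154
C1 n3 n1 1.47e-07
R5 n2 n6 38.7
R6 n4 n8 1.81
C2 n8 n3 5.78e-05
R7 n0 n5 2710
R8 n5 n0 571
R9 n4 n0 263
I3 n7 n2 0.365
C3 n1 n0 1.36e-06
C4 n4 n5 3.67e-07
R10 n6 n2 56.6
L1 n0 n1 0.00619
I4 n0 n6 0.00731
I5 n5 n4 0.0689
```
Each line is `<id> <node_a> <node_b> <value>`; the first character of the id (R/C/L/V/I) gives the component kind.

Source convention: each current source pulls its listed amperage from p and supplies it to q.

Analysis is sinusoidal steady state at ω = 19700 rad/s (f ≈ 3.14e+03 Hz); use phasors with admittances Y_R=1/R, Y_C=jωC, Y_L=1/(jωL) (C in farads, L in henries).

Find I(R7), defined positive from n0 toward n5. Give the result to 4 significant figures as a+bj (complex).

Apply KCL at each of the 8 non-ground nodes and solve the resulting linear system.
Node n1: branches {I1, R4, C1, C3, L1} → V_1 = -0.1077-21.69j
Node n2: branches {I2, R4, R5, I3, R10} → V_2 = 70.58-21.69j
Node n3: branches {I2, C1, C2} → V_3 = -0.7994-0.03234j
Node n4: branches {R2, R3, R6, R9, C4, I5} → V_4 = -0.7578-0.05704j
Node n5: branches {R1, I1, R7, R8, C4, I5} → V_5 = -24.36+13.17j
Node n6: branches {R5, R10, I4} → V_6 = 70.75-21.69j
Node n7: branches {R1, R2, I3} → V_7 = -25.06+11.76j
Node n8: branches {R6, C2} → V_8 = -0.8012-0.05342j

0.008988-0.004858j A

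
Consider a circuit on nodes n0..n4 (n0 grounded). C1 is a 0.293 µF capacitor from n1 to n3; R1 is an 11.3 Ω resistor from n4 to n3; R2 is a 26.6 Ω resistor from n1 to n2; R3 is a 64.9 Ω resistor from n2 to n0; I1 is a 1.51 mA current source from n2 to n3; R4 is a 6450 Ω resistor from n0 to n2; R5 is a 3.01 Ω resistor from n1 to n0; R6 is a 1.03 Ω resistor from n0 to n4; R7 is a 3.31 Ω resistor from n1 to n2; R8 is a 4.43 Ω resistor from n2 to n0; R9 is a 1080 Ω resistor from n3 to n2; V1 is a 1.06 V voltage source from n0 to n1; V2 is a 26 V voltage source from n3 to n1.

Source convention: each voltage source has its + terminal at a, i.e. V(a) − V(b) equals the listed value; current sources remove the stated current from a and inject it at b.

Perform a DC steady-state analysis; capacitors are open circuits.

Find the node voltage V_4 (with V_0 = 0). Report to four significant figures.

2.083 V

Element admittances at DC:
  Y(C1) = 0.000 S between n1,n3
  Y(R1) = 0.08850 S between n4,n3
  Y(R2) = 0.03759 S between n1,n2
  Y(R3) = 0.01541 S between n2,n0
  I1: injects 0.00151 A into n3 (from n2)
  Y(R4) = 0.0001550 S between n0,n2
  Y(R5) = 0.3322 S between n1,n0
  Y(R6) = 0.9709 S between n0,n4
  Y(R7) = 0.3021 S between n1,n2
  Y(R8) = 0.2257 S between n2,n0
  Y(R9) = 0.0009259 S between n3,n2
  V1: constraint V(n0)−V(n1) = 1.06
  V2: constraint V(n3)−V(n1) = 26
Assemble and solve the 6×6 MNA system:
  V(n1)=-1.060  V(n2)=-0.5817  V(n3)=24.94  V(n4)=2.083
  i(V1)=1.530  i(V2)=-2.045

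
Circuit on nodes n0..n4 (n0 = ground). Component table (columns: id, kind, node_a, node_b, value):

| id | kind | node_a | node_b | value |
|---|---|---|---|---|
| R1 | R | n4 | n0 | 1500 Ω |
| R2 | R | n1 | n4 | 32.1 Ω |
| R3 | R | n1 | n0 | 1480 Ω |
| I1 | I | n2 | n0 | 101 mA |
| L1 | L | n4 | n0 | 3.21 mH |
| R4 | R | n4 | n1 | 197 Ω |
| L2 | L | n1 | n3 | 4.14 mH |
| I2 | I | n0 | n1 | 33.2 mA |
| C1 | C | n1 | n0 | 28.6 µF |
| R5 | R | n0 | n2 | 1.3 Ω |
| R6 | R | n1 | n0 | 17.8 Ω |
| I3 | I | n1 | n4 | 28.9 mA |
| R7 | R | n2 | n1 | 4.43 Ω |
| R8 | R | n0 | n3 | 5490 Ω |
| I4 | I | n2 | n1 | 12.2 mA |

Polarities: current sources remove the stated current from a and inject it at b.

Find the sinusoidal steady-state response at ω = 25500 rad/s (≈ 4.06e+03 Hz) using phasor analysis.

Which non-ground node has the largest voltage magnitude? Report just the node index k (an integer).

4

Apply KCL at each of the 4 non-ground nodes and solve the resulting linear system.
Node n1: branches {R2, R3, R4, L2, I2, C1, R6, I3, R7, I4} → V_1 = 0.01739-0.01710j
Node n2: branches {I1, R5, R7, I4} → V_2 = -0.1098-0.003880j
Node n3: branches {L2, R8} → V_3 = 0.01706-0.01743j
Node n4: branches {R1, R2, L1, R4, I3} → V_4 = 0.7263+0.2237j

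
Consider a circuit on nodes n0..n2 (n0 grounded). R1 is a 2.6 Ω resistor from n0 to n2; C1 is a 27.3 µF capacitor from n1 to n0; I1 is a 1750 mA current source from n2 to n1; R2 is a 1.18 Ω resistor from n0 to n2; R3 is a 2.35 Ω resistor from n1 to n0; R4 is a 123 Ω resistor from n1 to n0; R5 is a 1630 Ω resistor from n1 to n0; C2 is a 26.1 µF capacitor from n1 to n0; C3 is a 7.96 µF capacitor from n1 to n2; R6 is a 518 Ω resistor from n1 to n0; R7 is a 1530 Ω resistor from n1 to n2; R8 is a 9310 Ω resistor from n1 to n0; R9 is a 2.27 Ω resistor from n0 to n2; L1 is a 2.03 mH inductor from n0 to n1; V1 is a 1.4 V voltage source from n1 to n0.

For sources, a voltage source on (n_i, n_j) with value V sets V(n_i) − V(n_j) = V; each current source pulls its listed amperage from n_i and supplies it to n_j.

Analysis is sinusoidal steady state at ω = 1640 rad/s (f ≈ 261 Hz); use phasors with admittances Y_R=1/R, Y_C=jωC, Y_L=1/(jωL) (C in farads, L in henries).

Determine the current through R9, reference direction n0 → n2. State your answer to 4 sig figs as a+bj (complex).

Element admittances at ω=1640 rad/s:
  Y(R1) = 0.3846+0.000j S between n0,n2
  Y(C1) = 0.000+0.04477j S between n1,n0
  I1: injects 1.75 A into n1 (from n2)
  Y(R2) = 0.8475+0.000j S between n0,n2
  Y(R3) = 0.4255+0.000j S between n1,n0
  Y(R4) = 0.008130+0.000j S between n1,n0
  Y(R5) = 0.0006135+0.000j S between n1,n0
  Y(C2) = 0.000+0.04280j S between n1,n0
  Y(C3) = 0.000+0.01305j S between n1,n2
  Y(R6) = 0.001931+0.000j S between n1,n0
  Y(R7) = 0.0006536+0.000j S between n1,n2
  Y(R8) = 0.0001074+0.000j S between n1,n0
  Y(R9) = 0.4405+0.000j S between n0,n2
  Y(L1) = 0.000-0.3004j S between n0,n1
  V1: constraint V(n1)−V(n0) = 1.4
Assemble and solve the 3×3 MNA system:
  V(n1)=1.400+0.000j  V(n2)=-1.045+0.01908j
  i(V1)=1.137+0.2660j

0.4604-0.008404j A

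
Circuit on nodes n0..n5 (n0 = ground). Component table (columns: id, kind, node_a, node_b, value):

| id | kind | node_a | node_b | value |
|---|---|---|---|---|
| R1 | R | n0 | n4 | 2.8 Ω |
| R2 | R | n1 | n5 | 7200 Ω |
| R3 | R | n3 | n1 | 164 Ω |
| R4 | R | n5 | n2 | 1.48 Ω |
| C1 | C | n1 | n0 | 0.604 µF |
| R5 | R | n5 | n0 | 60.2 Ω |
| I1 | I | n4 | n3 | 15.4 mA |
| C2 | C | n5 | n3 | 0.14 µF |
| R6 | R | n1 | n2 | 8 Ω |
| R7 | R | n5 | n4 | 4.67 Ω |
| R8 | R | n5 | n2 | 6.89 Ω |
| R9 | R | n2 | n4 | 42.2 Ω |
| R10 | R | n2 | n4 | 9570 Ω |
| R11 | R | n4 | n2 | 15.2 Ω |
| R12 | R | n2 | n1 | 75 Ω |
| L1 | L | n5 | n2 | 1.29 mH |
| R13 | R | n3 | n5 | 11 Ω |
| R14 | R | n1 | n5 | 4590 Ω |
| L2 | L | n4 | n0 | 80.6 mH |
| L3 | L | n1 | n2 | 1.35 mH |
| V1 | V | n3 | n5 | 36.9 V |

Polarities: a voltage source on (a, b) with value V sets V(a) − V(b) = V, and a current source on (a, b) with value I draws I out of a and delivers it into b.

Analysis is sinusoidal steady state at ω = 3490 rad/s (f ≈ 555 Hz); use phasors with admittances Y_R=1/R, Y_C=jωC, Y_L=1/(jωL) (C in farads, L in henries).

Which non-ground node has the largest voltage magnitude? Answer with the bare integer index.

3

Element admittances at ω=3490 rad/s:
  Y(R1) = 0.3571+0.000j S between n0,n4
  Y(R2) = 0.0001389+0.000j S between n1,n5
  Y(R3) = 0.006098+0.000j S between n3,n1
  Y(R4) = 0.6757+0.000j S between n5,n2
  Y(C1) = 0.000+0.002108j S between n1,n0
  Y(R5) = 0.01661+0.000j S between n5,n0
  I1: injects 0.0154 A into n3 (from n4)
  Y(C2) = 0.000+0.0004886j S between n5,n3
  Y(R6) = 0.1250+0.000j S between n1,n2
  Y(R7) = 0.2141+0.000j S between n5,n4
  Y(R8) = 0.1451+0.000j S between n5,n2
  Y(R9) = 0.02370+0.000j S between n2,n4
  Y(R10) = 0.0001045+0.000j S between n2,n4
  Y(R11) = 0.06579+0.000j S between n4,n2
  Y(R12) = 0.01333+0.000j S between n2,n1
  Y(L1) = 0.000-0.2221j S between n5,n2
  Y(R13) = 0.09091+0.000j S between n3,n5
  Y(R14) = 0.0002179+0.000j S between n1,n5
  Y(L2) = 0.000-0.003555j S between n4,n0
  Y(L3) = 0.000-0.2122j S between n1,n2
  V1: constraint V(n3)−V(n5) = 36.9
Assemble and solve the 6×6 MNA system:
  V(n1)=0.7246+0.7488j  V(n2)=0.2249+0.02923j  V(n3)=36.89-0.02218j  V(n4)=0.004797-0.003197j  V(n5)=-0.007431-0.02218j
  i(V1)=-3.560-0.01333j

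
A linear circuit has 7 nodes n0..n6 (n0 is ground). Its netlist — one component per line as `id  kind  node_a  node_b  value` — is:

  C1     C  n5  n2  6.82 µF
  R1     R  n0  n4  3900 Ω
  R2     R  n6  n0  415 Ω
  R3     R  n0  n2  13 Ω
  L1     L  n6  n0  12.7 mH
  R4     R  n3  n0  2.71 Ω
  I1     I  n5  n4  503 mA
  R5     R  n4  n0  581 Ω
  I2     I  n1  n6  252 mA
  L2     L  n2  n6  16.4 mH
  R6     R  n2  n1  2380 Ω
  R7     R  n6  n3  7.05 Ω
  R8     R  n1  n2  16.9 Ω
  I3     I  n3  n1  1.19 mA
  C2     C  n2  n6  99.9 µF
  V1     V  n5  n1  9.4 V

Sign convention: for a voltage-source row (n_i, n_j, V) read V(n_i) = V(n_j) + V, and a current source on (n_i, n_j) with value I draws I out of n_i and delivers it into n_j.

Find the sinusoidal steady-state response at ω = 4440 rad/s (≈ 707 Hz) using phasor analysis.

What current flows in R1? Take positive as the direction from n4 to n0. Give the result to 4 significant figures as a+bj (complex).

0.06522+0.000j A

Element admittances at ω=4440 rad/s:
  Y(C1) = 0.000+0.03028j S between n5,n2
  Y(R1) = 0.0002564+0.000j S between n0,n4
  Y(R2) = 0.002410+0.000j S between n6,n0
  Y(R3) = 0.07692+0.000j S between n0,n2
  Y(L1) = 0.000-0.01773j S between n6,n0
  Y(R4) = 0.3690+0.000j S between n3,n0
  I1: injects 0.503 A into n4 (from n5)
  Y(R5) = 0.001721+0.000j S between n4,n0
  I2: injects 0.252 A into n6 (from n1)
  Y(L2) = 0.000-0.01373j S between n2,n6
  Y(R6) = 0.0004202+0.000j S between n2,n1
  Y(R7) = 0.1418+0.000j S between n6,n3
  Y(R8) = 0.05917+0.000j S between n1,n2
  I3: injects 0.00119 A into n1 (from n3)
  Y(C2) = 0.000+0.4436j S between n2,n6
  V1: constraint V(n5)−V(n1) = 9.4
Assemble and solve the 7×7 MNA system:
  V(n1)=-14.72+1.783j  V(n2)=-2.733+0.4711j  V(n3)=-0.7379-0.2203j  V(n4)=254.4+0.000j  V(n5)=-5.316+1.783j  V(n6)=-2.649-0.7935j
  i(V1)=-0.4633+0.07821j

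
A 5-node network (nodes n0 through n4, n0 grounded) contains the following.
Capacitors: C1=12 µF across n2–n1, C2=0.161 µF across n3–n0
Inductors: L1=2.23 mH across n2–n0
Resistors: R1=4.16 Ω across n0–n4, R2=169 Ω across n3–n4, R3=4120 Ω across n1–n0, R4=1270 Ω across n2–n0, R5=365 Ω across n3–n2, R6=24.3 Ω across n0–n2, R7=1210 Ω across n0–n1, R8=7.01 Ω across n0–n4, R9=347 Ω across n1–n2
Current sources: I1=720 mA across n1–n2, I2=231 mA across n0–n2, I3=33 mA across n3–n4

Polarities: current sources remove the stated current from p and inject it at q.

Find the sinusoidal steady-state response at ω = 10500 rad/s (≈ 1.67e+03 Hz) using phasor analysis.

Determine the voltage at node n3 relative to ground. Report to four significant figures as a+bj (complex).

MNA unknowns: 4 node voltages V₁..V_4
C1: Y=0.000+0.1260j on G[2,1]
L1: Y=0.000-0.04271j on G[2,0]
R1: Y=0.2404+0.000j on G[0,4]
R2: Y=0.005917+0.000j on G[3,4]
R3: Y=0.0002427+0.000j on G[1,0]
I1: z[1]−=0.72, z[2]+=0.72
R4: Y=0.0007874+0.000j on G[2,0]
R5: Y=0.002740+0.000j on G[3,2]
R6: Y=0.04115+0.000j on G[0,2]
C2: Y=0.000+0.001690j on G[3,0]
R7: Y=0.0008264+0.000j on G[0,1]
R8: Y=0.1427+0.000j on G[0,4]
R9: Y=0.002882+0.000j on G[1,2]
I2: z[0]−=0.231, z[2]+=0.231
I3: z[3]−=0.033, z[4]+=0.033
solve → V1=2.442+8.141j, V2=2.642+2.411j, V3=-2.691+1.302j, V4=0.04390+0.01981j

-2.691+1.302j V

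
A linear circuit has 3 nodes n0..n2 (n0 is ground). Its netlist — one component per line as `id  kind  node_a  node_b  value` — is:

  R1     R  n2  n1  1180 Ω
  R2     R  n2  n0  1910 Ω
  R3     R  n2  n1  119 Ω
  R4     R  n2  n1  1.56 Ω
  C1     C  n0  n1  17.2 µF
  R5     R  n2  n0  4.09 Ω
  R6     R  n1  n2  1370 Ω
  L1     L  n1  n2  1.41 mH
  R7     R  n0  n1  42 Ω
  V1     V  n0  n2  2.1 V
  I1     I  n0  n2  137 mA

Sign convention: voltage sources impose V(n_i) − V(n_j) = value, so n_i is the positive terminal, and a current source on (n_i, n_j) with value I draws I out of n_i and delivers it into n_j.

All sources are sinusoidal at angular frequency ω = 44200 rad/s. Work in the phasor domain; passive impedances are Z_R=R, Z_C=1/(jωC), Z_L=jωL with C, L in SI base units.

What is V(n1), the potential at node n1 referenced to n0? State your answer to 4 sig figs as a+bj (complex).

Apply KCL at each of the 2 non-ground nodes and solve the resulting linear system.
Node n1: branches {R1, R3, R4, C1, R6, L1, R7} → V_1 = -0.8893+1.031j
Node n2: branches {R1, R2, R3, R4, R5, R6, L1, V1, I1} → V_2 = -2.100+0.000j
Source currents: i(V1)=-1.456-0.6515j

-0.8893+1.031j V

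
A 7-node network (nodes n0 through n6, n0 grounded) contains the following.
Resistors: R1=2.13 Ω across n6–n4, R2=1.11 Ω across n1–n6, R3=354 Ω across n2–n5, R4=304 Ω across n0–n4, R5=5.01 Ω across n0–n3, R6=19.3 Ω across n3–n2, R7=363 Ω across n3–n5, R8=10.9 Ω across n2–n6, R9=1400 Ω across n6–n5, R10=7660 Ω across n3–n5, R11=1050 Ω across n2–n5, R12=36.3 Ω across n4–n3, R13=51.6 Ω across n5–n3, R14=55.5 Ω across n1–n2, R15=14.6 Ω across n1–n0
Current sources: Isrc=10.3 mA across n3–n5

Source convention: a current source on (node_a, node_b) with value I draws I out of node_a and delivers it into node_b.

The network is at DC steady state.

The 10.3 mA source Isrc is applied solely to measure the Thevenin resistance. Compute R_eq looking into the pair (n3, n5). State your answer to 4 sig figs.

Apply KCL at each of the 6 non-ground nodes and solve the resulting linear system.
Node n1: branches {R2, R14, R15} → V_1 = 0.007727
Node n2: branches {R3, R6, R8, R11, R14} → V_2 = 0.01331
Node n3: branches {R5, R6, R7, R10, R12, R13, Isrc} → V_3 = -0.002776
Node n4: branches {R1, R4, R12} → V_4 = 0.007544
Node n5: branches {R3, R7, R9, R10, R11, R13, Isrc} → V_5 = 0.3847
Node n6: branches {R1, R2, R8, R9} → V_6 = 0.008203

R_eq = 37.62 Ω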